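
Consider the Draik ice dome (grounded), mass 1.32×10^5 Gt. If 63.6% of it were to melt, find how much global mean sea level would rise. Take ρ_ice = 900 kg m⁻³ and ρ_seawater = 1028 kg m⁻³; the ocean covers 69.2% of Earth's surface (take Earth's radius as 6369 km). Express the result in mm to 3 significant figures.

≈ 232 mm

Draik: 0.636 × 1.32×10^5 Gt = 8.395×10^16 kg; dividing by ρ_w = 1028 kg m⁻³ gives 8.167×10^13 m³ of water.
Spread over 3.53×10^14 m² of ocean, Δh = 8.167×10^13 / 3.53×10^14 = 0.232 m = 232 mm.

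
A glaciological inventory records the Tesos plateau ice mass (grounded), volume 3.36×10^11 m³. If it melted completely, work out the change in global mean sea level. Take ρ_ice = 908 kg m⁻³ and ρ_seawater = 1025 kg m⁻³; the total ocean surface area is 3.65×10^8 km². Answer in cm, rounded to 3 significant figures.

≈ 0.0815 cm

Tesos: 3.36×10^11 m³ × (908/1025) = 2.976×10^11 m³ of water.
Spread over 3.65×10^14 m² of ocean, Δh = 2.976×10^11 / 3.65×10^14 = 8.15×10^-4 m = 0.0815 cm.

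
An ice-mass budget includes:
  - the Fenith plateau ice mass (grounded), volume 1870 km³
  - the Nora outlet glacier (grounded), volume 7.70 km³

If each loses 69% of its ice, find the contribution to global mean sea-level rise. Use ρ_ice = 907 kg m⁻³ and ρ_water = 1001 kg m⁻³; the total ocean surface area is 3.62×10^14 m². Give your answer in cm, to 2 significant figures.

≈ 0.32 cm

Fenith: 0.69 × 1870 km³ × (907/1001) = 1169 km³ of water.
Nora: 0.69 × 7.70 km³ × (907/1001) = 4.814 km³ of water.
Total added water ≈ 1.174×10^12 m³ over 3.62×10^14 m² → Δh = 3.24×10^-3 m = 0.32 cm.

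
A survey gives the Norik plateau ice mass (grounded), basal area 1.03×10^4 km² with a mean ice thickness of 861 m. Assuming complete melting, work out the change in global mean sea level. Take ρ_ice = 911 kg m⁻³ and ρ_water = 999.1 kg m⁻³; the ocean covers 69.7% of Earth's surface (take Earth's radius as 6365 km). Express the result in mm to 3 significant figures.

Norik: ice volume = 1.03×10^4 km² × 861 m = 8868 km³; 8868 × (911/999.1) = 8086 km³ of water.
Spread over 3.55×10^14 m² of ocean, Δh = 8.086×10^12 / 3.55×10^14 = 0.0228 m = 22.8 mm.

≈ 22.8 mm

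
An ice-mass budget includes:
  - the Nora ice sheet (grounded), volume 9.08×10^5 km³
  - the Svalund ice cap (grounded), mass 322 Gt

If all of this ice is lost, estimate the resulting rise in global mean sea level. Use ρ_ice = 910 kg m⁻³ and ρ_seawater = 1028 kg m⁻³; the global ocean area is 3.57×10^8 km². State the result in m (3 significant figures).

≈ 2.25 m

Nora: 9.08×10^5 km³ × (910/1028) = 8.038×10^5 km³ of water.
Svalund: 322 Gt = 3.220×10^14 kg; dividing by ρ_w = 1028 kg m⁻³ gives 3.132×10^11 m³ of water.
Total added water ≈ 8.041×10^14 m³ over 3.57×10^14 m² → Δh = 2.25 m.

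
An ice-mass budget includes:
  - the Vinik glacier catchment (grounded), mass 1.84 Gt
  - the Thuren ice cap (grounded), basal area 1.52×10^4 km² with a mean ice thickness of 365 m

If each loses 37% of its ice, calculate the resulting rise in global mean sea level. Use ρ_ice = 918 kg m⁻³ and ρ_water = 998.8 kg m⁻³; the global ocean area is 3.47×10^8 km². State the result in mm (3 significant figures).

≈ 5.44 mm

Vinik: 0.37 × 1.84 Gt = 6.808×10^11 kg; dividing by ρ_w = 998.8 kg m⁻³ gives 6.816×10^8 m³ of water.
Thuren: ice volume = 1.52×10^4 km² × 365 m = 5548 km³; 0.37 × 5548 × (918/998.8) = 1887 km³ of water.
Total added water ≈ 1.887×10^12 m³ over 3.47×10^14 m² → Δh = 5.44×10^-3 m = 5.44 mm.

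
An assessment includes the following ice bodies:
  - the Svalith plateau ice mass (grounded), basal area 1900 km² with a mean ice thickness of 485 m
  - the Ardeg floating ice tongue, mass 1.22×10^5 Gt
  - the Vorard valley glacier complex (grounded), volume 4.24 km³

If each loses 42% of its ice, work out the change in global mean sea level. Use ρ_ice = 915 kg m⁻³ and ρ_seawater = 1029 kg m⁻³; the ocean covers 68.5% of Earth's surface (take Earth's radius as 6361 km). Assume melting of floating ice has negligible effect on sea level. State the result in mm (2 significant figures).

Svalith: ice volume = 1900 km² × 485 m = 921.5 km³; 0.42 × 921.5 × (915/1029) = 344.2 km³ of water.
The Ardeg floating ice tongue is floating and already displaces its own weight of water, so its melt adds essentially nothing to sea level.
Vorard: 0.42 × 4.24 km³ × (915/1029) = 1.584 km³ of water.
Total added water ≈ 3.457×10^11 m³ over 3.48×10^14 m² → Δh = 9.93×10^-4 m = 0.99 mm.

≈ 0.99 mm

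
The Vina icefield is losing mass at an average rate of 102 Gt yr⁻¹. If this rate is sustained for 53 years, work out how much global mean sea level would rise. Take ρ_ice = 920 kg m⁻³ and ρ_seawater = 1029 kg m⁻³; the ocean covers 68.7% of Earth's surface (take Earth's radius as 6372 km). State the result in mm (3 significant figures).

≈ 15.0 mm

Total mass lost = 102 Gt/yr × 53 yr = 5406 Gt = 5.406×10^15 kg.
ρ_w = 1029 kg m⁻³, so water volume = 5.406×10^15 / 1029 = 5.254×10^12 m³.
Δh = 5.254×10^12 / 3.51×10^14 = 0.0150 m = 15.0 mm.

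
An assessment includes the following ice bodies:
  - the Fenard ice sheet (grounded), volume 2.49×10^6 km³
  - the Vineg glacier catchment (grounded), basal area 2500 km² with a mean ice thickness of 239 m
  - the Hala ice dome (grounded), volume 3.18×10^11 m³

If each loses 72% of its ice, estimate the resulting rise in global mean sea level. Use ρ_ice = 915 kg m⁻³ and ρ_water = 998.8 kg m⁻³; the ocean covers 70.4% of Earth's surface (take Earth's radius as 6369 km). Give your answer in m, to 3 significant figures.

≈ 4.58 m

Fenard: 0.72 × 2.49×10^6 km³ × (915/998.8) = 1.642×10^6 km³ of water.
Vineg: ice volume = 2500 km² × 239 m = 597.5 km³; 0.72 × 597.5 × (915/998.8) = 394.1 km³ of water.
Hala: 0.72 × 3.18×10^11 m³ × (915/998.8) = 2.098×10^11 m³ of water.
Total added water ≈ 1.643×10^15 m³ over 3.59×10^14 m² → Δh = 4.58 m.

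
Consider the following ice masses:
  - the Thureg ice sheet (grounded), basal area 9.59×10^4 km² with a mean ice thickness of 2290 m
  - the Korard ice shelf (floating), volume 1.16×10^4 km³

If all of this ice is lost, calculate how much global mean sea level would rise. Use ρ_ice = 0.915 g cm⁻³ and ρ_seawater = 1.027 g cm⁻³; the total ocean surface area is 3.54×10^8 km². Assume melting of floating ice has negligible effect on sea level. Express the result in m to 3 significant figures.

Thureg: ice volume = 9.59×10^4 km² × 2290 m = 2.196×10^5 km³; 2.196×10^5 × (915/1027) = 1.957×10^5 km³ of water.
The Korard ice shelf is floating and already displaces its own weight of water, so its melt adds essentially nothing to sea level.
Total added water ≈ 1.957×10^14 m³ over 3.54×10^14 m² → Δh = 0.553 m.

≈ 0.553 m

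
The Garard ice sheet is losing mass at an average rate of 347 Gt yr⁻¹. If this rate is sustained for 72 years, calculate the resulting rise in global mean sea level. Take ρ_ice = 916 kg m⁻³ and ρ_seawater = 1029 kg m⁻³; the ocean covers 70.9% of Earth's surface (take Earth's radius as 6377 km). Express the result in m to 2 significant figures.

≈ 0.067 m

Total mass lost = 347 Gt/yr × 72 yr = 2.498×10^4 Gt = 2.498×10^16 kg.
ρ_w = 1029 kg m⁻³, so water volume = 2.498×10^16 / 1029 = 2.428×10^13 m³.
Δh = 2.428×10^13 / 3.62×10^14 = 0.0670 m.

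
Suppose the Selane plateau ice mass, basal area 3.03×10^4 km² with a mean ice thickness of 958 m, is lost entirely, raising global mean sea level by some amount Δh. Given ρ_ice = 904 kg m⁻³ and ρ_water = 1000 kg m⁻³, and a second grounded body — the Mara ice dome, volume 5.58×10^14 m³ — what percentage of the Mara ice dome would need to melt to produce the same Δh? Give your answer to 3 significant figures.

≈ 5.20 %

Equal sea-level rise means equal mass of meltwater, i.e. equal mass of ice lost.
Ice mass of Selane: 2.624×10^16 kg; ice mass of Mara: 5.044×10^17 kg.
Fraction required = 2.624×10^16 / 5.044×10^17 = 0.0520 → 5.20 %.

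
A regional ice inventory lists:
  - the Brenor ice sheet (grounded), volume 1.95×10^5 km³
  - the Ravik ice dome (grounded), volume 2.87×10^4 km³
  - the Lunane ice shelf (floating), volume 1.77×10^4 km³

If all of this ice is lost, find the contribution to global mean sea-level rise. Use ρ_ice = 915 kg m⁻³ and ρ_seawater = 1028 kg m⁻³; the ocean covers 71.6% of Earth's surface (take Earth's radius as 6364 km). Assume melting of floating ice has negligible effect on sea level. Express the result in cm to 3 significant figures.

Brenor: 1.95×10^5 km³ × (915/1028) = 1.736×10^5 km³ of water.
Ravik: 2.87×10^4 km³ × (915/1028) = 2.555×10^4 km³ of water.
The Lunane ice shelf is floating and already displaces its own weight of water, so its melt adds essentially nothing to sea level.
Total added water ≈ 1.991×10^14 m³ over 3.64×10^14 m² → Δh = 0.546 m = 54.6 cm.

≈ 54.6 cm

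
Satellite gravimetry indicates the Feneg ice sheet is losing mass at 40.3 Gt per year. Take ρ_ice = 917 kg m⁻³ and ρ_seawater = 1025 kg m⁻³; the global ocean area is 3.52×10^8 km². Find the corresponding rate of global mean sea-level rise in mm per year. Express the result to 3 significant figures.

ρ_w = 1025 kg m⁻³. Annual water volume added = 40.3 Gt / ρ_w = 4.030×10^13 kg / 1025 kg m⁻³ = 3.932×10^10 m³.
Δh per year = 3.932×10^10 / 3.52×10^14 = 1.12×10^-4 m = 0.112 mm.

≈ 0.112 mm/yr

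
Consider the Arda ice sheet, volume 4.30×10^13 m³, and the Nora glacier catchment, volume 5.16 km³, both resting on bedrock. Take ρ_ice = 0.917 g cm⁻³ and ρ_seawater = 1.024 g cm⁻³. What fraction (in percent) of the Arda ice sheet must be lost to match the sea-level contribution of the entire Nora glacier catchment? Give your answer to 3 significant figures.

Equal sea-level rise means equal mass of meltwater, i.e. equal mass of ice lost.
Ice mass of Nora: 4.732×10^12 kg; ice mass of Arda: 3.943×10^16 kg.
Fraction required = 4.732×10^12 / 3.943×10^16 = 1.20×10^-4 → 0.0120 %.

≈ 0.0120 %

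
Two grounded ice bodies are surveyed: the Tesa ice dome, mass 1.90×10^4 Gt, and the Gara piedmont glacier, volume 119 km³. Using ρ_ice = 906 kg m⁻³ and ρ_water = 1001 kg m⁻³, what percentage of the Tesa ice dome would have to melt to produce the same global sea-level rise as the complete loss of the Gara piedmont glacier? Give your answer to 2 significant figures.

≈ 0.57 %

Equal sea-level rise means equal mass of meltwater, i.e. equal mass of ice lost.
Ice mass of Gara: 1.078×10^14 kg; ice mass of Tesa: 1.900×10^16 kg.
Fraction required = 1.078×10^14 / 1.900×10^16 = 5.67×10^-3 → 0.57 %.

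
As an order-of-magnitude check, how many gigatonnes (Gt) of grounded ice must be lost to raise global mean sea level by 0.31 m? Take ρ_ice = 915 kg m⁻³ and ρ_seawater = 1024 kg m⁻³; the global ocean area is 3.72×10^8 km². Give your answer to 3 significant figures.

≈ 1.18×10^5 Gt

Required water volume = Δh × A = 0.31 m × 3.72×10^14 m² = 1.153×10^14 m³.
ρ_w = 1024 kg m⁻³, so the mass of water = 1.153×10^14 m³ × 1024 kg m⁻³ = 1.181×10^17 kg = 1.18×10^5 Gt (and the same mass of ice, by conservation).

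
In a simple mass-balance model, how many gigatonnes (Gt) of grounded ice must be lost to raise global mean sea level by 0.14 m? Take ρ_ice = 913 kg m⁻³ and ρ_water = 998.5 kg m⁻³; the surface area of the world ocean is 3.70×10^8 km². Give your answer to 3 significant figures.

≈ 5.17×10^4 Gt

Required water volume = Δh × A = 0.14 m × 3.70×10^14 m² = 5.180×10^13 m³.
ρ_w = 998.5 kg m⁻³, so the mass of water = 5.180×10^13 m³ × 998.5 kg m⁻³ = 5.172×10^16 kg = 5.17×10^4 Gt (and the same mass of ice, by conservation).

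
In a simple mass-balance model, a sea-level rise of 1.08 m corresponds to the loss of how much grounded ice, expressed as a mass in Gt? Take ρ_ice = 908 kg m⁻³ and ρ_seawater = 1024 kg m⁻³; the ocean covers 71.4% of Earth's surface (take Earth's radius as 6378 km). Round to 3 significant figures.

Required water volume = Δh × A = 1.08 m × 3.65×10^14 m² = 3.942×10^14 m³.
ρ_w = 1024 kg m⁻³, so the mass of water = 3.942×10^14 m³ × 1024 kg m⁻³ = 4.036×10^17 kg = 4.04×10^5 Gt (and the same mass of ice, by conservation).

≈ 4.04×10^5 Gt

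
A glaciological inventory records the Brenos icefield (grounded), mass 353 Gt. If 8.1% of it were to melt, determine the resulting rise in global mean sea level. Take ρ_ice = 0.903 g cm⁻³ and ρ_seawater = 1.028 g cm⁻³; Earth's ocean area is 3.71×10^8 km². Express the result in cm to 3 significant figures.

≈ 7.50×10^-3 cm

Brenos: 0.081 × 353 Gt = 2.859×10^13 kg; dividing by ρ_w = 1.028 g cm⁻³ = 1028 kg m⁻³ gives 2.781×10^10 m³ of water.
Spread over 3.71×10^14 m² of ocean, Δh = 2.781×10^10 / 3.71×10^14 = 7.50×10^-5 m = 7.50×10^-3 cm.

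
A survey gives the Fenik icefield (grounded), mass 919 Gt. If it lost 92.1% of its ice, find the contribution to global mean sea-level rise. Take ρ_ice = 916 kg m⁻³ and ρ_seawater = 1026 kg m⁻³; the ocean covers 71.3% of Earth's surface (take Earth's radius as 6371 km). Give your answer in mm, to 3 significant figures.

Fenik: 0.921 × 919 Gt = 8.464×10^14 kg; dividing by ρ_w = 1026 kg m⁻³ gives 8.250×10^11 m³ of water.
Spread over 3.64×10^14 m² of ocean, Δh = 8.250×10^11 / 3.64×10^14 = 2.27×10^-3 m = 2.27 mm.

≈ 2.27 mm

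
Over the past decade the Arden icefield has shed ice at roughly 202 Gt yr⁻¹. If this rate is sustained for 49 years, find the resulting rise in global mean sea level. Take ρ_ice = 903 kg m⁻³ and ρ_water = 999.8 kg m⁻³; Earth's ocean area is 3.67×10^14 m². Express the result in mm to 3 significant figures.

Total mass lost = 202 Gt/yr × 49 yr = 9898 Gt = 9.898×10^15 kg.
ρ_w = 999.8 kg m⁻³, so water volume = 9.898×10^15 / 999.8 = 9.900×10^12 m³.
Δh = 9.900×10^12 / 3.67×10^14 = 0.0270 m = 27.0 mm.

≈ 27.0 mm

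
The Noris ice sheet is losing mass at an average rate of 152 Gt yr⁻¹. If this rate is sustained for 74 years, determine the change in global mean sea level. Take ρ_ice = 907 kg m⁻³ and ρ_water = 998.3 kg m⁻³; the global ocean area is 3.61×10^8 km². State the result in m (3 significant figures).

≈ 0.0312 m

Total mass lost = 152 Gt/yr × 74 yr = 1.125×10^4 Gt = 1.125×10^16 kg.
ρ_w = 998.3 kg m⁻³, so water volume = 1.125×10^16 / 998.3 = 1.127×10^13 m³.
Δh = 1.127×10^13 / 3.61×10^14 = 0.0312 m.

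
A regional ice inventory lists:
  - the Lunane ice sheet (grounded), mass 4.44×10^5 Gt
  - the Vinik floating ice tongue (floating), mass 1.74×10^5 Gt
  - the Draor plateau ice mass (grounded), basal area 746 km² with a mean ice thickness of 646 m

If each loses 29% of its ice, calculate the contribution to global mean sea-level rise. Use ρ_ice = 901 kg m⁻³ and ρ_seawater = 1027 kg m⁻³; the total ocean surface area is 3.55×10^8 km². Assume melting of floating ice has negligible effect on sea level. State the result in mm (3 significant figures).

Lunane: 0.29 × 4.44×10^5 Gt = 1.288×10^17 kg; dividing by ρ_w = 1027 kg m⁻³ gives 1.254×10^14 m³ of water.
The Vinik floating ice tongue is floating and already displaces its own weight of water, so its melt adds essentially nothing to sea level.
Draor: ice volume = 746 km² × 646 m = 481.9 km³; 0.29 × 481.9 × (901/1027) = 122.6 km³ of water.
Total added water ≈ 1.255×10^14 m³ over 3.55×10^14 m² → Δh = 0.354 m = 354 mm.

≈ 354 mm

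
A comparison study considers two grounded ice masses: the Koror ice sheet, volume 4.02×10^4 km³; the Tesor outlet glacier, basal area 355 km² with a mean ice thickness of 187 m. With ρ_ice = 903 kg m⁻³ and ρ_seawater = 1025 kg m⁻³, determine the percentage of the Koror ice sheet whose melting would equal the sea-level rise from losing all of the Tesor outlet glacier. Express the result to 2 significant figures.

Equal sea-level rise means equal mass of meltwater, i.e. equal mass of ice lost.
Ice mass of Tesor: 5.995×10^13 kg; ice mass of Koror: 3.630×10^16 kg.
Fraction required = 5.995×10^13 / 3.630×10^16 = 1.65×10^-3 → 0.17 %.

≈ 0.17 %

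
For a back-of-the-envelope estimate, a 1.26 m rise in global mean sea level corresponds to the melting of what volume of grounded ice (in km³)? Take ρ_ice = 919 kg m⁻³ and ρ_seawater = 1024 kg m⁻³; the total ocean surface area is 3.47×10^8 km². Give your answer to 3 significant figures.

≈ 4.87×10^5 km³

Required water volume = Δh × A = 1.26 m × 3.47×10^14 m² = 4.372×10^14 m³ = 4.372×10^5 km³.
Ice volume = water volume × ρ_w/ρ_ice = 4.372×10^5 × 1024/919 = 4.87×10^5 km³.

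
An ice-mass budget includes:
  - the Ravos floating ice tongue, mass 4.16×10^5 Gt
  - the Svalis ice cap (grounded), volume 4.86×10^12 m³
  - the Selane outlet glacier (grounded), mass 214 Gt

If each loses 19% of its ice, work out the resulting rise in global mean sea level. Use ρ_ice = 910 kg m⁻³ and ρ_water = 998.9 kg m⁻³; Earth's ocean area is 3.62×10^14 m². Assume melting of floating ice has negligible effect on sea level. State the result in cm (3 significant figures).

The Ravos floating ice tongue is floating and already displaces its own weight of water, so its melt adds essentially nothing to sea level.
Svalis: 0.19 × 4.86×10^12 m³ × (910/998.9) = 8.412×10^11 m³ of water.
Selane: 0.19 × 214 Gt = 4.066×10^13 kg; dividing by ρ_w = 998.9 kg m⁻³ gives 4.070×10^10 m³ of water.
Total added water ≈ 8.819×10^11 m³ over 3.62×10^14 m² → Δh = 2.44×10^-3 m = 0.244 cm.

≈ 0.244 cm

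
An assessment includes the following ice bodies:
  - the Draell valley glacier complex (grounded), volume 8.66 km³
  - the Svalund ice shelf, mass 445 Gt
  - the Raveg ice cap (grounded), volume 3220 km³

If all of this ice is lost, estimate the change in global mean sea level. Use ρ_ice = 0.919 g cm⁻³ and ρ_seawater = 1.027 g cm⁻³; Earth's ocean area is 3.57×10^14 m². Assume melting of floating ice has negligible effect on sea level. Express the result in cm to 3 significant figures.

Draell: 8.66 km³ × (919/1027) = 7.749 km³ of water.
The Svalund ice shelf is floating and already displaces its own weight of water, so its melt adds essentially nothing to sea level.
Raveg: 3220 km³ × (919/1027) = 2881 km³ of water.
Total added water ≈ 2.889×10^12 m³ over 3.57×10^14 m² → Δh = 8.09×10^-3 m = 0.809 cm.

≈ 0.809 cm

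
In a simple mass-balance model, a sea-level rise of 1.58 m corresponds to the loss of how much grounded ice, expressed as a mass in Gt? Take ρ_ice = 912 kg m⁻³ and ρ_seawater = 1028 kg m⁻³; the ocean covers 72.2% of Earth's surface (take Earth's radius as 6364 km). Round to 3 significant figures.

Required water volume = Δh × A = 1.58 m × 3.67×10^14 m² = 5.806×10^14 m³.
ρ_w = 1028 kg m⁻³, so the mass of water = 5.806×10^14 m³ × 1028 kg m⁻³ = 5.968×10^17 kg = 5.97×10^5 Gt (and the same mass of ice, by conservation).

≈ 5.97×10^5 Gt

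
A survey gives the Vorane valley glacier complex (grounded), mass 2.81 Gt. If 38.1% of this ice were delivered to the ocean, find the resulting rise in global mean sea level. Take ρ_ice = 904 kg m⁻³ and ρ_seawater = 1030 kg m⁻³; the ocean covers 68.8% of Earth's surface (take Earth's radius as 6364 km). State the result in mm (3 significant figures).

Vorane: 0.381 × 2.81 Gt = 1.071×10^12 kg; dividing by ρ_w = 1030 kg m⁻³ gives 1.039×10^9 m³ of water.
Spread over 3.50×10^14 m² of ocean, Δh = 1.039×10^9 / 3.50×10^14 = 2.97×10^-6 m = 2.97×10^-3 mm.

≈ 2.97×10^-3 mm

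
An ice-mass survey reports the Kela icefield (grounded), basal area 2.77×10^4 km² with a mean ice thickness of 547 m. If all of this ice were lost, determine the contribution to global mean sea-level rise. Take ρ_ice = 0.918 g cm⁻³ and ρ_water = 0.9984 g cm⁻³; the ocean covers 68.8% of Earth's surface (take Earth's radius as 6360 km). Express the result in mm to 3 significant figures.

Kela: ice volume = 2.77×10^4 km² × 547 m = 1.515×10^4 km³; 1.515×10^4 × (918/998.4) = 1.393×10^4 km³ of water.
Spread over 3.50×10^14 m² of ocean, Δh = 1.393×10^13 / 3.50×10^14 = 0.0398 m = 39.8 mm.

≈ 39.8 mm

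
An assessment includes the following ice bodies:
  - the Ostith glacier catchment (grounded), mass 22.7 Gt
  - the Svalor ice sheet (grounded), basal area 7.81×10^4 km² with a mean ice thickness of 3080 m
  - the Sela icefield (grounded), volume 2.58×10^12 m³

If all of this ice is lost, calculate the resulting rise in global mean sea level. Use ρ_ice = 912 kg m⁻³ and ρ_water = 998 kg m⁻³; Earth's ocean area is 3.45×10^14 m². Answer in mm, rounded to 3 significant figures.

Ostith: 22.7 Gt = 2.270×10^13 kg; dividing by ρ_w = 998 kg m⁻³ gives 2.275×10^10 m³ of water.
Svalor: ice volume = 7.81×10^4 km² × 3080 m = 2.405×10^5 km³; 2.405×10^5 × (912/998) = 2.198×10^5 km³ of water.
Sela: 2.58×10^12 m³ × (912/998) = 2.358×10^12 m³ of water.
Total added water ≈ 2.222×10^14 m³ over 3.45×10^14 m² → Δh = 0.644 m = 644 mm.

≈ 644 mm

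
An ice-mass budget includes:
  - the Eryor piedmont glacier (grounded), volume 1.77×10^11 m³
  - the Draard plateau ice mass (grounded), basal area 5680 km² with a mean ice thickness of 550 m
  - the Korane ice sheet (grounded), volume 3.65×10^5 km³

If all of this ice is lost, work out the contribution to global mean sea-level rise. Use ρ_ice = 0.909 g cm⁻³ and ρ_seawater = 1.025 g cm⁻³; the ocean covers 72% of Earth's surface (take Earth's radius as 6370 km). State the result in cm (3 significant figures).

Eryor: 1.77×10^11 m³ × (909/1025) = 1.570×10^11 m³ of water.
Draard: ice volume = 5680 km² × 550 m = 3124 km³; 3124 × (909/1025) = 2770 km³ of water.
Korane: 3.65×10^5 km³ × (909/1025) = 3.237×10^5 km³ of water.
Total added water ≈ 3.266×10^14 m³ over 3.67×10^14 m² → Δh = 0.890 m = 89.0 cm.

≈ 89.0 cm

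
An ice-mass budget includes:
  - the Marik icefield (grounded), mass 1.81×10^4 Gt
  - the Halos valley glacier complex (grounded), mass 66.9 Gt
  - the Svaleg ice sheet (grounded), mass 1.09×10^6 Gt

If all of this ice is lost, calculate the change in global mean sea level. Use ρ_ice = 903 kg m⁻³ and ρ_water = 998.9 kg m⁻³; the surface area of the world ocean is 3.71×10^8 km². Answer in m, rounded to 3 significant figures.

Marik: 1.81×10^4 Gt = 1.810×10^16 kg; dividing by ρ_w = 998.9 kg m⁻³ gives 1.812×10^13 m³ of water.
Halos: 66.9 Gt = 6.690×10^13 kg; dividing by ρ_w = 998.9 kg m⁻³ gives 6.697×10^10 m³ of water.
Svaleg: 1.09×10^6 Gt = 1.090×10^18 kg; dividing by ρ_w = 998.9 kg m⁻³ gives 1.091×10^15 m³ of water.
Total added water ≈ 1.109×10^15 m³ over 3.71×10^14 m² → Δh = 2.99 m.

≈ 2.99 m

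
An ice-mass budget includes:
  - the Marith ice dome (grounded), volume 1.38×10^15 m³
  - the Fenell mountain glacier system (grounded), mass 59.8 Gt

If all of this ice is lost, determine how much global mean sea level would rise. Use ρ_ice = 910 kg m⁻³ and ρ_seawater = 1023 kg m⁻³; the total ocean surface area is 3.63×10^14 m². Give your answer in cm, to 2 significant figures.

≈ 340 cm

Marith: 1.38×10^15 m³ × (910/1023) = 1.228×10^15 m³ of water.
Fenell: 59.8 Gt = 5.980×10^13 kg; dividing by ρ_w = 1023 kg m⁻³ gives 5.846×10^10 m³ of water.
Total added water ≈ 1.228×10^15 m³ over 3.63×10^14 m² → Δh = 3.38 m = 340 cm.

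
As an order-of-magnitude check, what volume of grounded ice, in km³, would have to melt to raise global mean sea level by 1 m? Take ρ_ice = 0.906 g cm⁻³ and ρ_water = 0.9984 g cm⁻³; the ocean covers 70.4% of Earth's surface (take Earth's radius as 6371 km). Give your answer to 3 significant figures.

Required water volume = Δh × A = 1 m × 3.59×10^14 m² = 3.591×10^14 m³ = 3.591×10^5 km³.
Ice volume = water volume × ρ_w/ρ_ice = 3.591×10^5 × 998.4/906 = 3.96×10^5 km³.

≈ 3.96×10^5 km³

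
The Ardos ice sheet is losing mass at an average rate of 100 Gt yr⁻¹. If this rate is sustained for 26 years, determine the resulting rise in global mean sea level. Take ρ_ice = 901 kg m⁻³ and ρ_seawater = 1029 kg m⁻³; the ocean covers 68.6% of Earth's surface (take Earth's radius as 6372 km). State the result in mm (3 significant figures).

≈ 7.22 mm

Total mass lost = 100 Gt/yr × 26 yr = 2600 Gt = 2.600×10^15 kg.
ρ_w = 1029 kg m⁻³, so water volume = 2.600×10^15 / 1029 = 2.527×10^12 m³.
Δh = 2.527×10^12 / 3.50×10^14 = 7.22×10^-3 m = 7.22 mm.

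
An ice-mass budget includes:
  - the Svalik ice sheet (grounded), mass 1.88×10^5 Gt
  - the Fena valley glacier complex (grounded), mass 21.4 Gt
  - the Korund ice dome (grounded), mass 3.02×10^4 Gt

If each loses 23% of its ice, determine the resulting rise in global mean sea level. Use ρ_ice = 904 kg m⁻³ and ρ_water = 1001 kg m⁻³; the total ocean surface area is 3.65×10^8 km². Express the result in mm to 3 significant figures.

≈ 137 mm

Svalik: 0.23 × 1.88×10^5 Gt = 4.324×10^16 kg; dividing by ρ_w = 1001 kg m⁻³ gives 4.320×10^13 m³ of water.
Fena: 0.23 × 21.4 Gt = 4.922×10^12 kg; dividing by ρ_w = 1001 kg m⁻³ gives 4.917×10^9 m³ of water.
Korund: 0.23 × 3.02×10^4 Gt = 6.946×10^15 kg; dividing by ρ_w = 1001 kg m⁻³ gives 6.939×10^12 m³ of water.
Total added water ≈ 5.014×10^13 m³ over 3.65×10^14 m² → Δh = 0.137 m = 137 mm.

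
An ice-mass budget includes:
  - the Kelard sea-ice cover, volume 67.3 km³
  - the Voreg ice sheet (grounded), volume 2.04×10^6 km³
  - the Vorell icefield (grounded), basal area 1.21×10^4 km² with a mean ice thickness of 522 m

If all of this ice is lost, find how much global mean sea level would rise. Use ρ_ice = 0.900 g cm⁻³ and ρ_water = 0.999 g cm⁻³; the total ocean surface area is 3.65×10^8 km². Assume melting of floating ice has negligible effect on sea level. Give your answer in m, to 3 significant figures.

The Kelard sea-ice cover is floating and already displaces its own weight of water, so its melt adds essentially nothing to sea level.
Voreg: 2.04×10^6 km³ × (900/999) = 1.838×10^6 km³ of water.
Vorell: ice volume = 1.21×10^4 km² × 522 m = 6316 km³; 6316 × (900/999) = 5690 km³ of water.
Total added water ≈ 1.844×10^15 m³ over 3.65×10^14 m² → Δh = 5.05 m.

≈ 5.05 m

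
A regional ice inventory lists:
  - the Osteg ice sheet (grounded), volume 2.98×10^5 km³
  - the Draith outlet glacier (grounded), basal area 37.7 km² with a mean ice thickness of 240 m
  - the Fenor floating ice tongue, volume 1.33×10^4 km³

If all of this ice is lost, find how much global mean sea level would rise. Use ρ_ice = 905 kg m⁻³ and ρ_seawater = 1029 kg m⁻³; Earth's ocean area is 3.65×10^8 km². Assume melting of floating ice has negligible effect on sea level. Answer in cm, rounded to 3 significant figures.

≈ 71.8 cm

Osteg: 2.98×10^5 km³ × (905/1029) = 2.621×10^5 km³ of water.
Draith: ice volume = 37.7 km² × 240 m = 9.048 km³; 9.048 × (905/1029) = 7.958 km³ of water.
The Fenor floating ice tongue is floating and already displaces its own weight of water, so its melt adds essentially nothing to sea level.
Total added water ≈ 2.621×10^14 m³ over 3.65×10^14 m² → Δh = 0.718 m = 71.8 cm.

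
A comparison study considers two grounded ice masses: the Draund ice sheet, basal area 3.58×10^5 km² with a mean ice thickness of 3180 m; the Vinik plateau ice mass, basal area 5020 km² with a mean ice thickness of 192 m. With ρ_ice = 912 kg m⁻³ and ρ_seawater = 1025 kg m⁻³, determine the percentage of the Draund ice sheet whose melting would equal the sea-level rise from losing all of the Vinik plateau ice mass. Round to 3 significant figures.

Equal sea-level rise means equal mass of meltwater, i.e. equal mass of ice lost.
Ice mass of Vinik: 8.790×10^14 kg; ice mass of Draund: 1.038×10^18 kg.
Fraction required = 8.790×10^14 / 1.038×10^18 = 8.47×10^-4 → 0.0847 %.

≈ 0.0847 %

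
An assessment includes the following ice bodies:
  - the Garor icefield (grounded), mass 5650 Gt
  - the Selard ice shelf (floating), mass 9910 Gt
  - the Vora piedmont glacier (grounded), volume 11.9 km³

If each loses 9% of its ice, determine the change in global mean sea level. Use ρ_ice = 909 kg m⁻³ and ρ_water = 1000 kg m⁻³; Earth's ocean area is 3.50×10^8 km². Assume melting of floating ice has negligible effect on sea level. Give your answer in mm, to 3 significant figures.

Garor: 0.09 × 5650 Gt = 5.085×10^14 kg; dividing by ρ_w = 1000 kg m⁻³ gives 5.085×10^11 m³ of water.
The Selard ice shelf is floating and already displaces its own weight of water, so its melt adds essentially nothing to sea level.
Vora: 0.09 × 11.9 km³ × (909/1000) = 0.9735 km³ of water.
Total added water ≈ 5.095×10^11 m³ over 3.50×10^14 m² → Δh = 1.46×10^-3 m = 1.46 mm.

≈ 1.46 mm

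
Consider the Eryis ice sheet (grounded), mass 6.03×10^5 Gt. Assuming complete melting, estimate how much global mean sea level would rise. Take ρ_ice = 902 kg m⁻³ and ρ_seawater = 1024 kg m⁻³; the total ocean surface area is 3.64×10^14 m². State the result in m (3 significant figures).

≈ 1.62 m

Eryis: 6.03×10^5 Gt = 6.030×10^17 kg; dividing by ρ_w = 1024 kg m⁻³ gives 5.889×10^14 m³ of water.
Spread over 3.64×10^14 m² of ocean, Δh = 5.889×10^14 / 3.64×10^14 = 1.62 m.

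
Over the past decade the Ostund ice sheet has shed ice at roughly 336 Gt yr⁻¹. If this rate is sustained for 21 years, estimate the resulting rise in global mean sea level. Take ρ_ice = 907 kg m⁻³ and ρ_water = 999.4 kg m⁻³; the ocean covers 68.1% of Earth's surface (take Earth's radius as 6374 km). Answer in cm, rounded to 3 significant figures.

≈ 2.03 cm

Total mass lost = 336 Gt/yr × 21 yr = 7056 Gt = 7.056×10^15 kg.
ρ_w = 999.4 kg m⁻³, so water volume = 7.056×10^15 / 999.4 = 7.060×10^12 m³.
Δh = 7.060×10^12 / 3.48×10^14 = 0.0203 m = 2.03 cm.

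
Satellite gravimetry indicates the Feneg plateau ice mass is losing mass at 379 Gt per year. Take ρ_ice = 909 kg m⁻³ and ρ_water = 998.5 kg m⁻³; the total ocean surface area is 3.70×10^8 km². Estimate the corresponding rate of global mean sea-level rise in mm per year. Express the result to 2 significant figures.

ρ_w = 998.5 kg m⁻³. Annual water volume added = 379 Gt / ρ_w = 3.790×10^14 kg / 998.5 kg m⁻³ = 3.796×10^11 m³.
Δh per year = 3.796×10^11 / 3.70×10^14 = 1.03×10^-3 m = 1.0 mm.

≈ 1.0 mm/yr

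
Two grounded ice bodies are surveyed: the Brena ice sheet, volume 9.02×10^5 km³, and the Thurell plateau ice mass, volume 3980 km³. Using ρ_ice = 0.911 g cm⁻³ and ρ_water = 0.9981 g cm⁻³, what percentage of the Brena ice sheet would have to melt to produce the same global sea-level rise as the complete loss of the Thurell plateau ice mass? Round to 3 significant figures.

Equal sea-level rise means equal mass of meltwater, i.e. equal mass of ice lost.
Ice mass of Thurell: 3.626×10^15 kg; ice mass of Brena: 8.217×10^17 kg.
Fraction required = 3.626×10^15 / 8.217×10^17 = 4.41×10^-3 → 0.441 %.

≈ 0.441 %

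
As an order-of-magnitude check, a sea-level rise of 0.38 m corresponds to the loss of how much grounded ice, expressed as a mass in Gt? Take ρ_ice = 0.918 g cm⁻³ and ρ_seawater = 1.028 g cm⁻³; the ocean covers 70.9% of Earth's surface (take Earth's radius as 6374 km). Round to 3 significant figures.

≈ 1.41×10^5 Gt

Required water volume = Δh × A = 0.38 m × 3.62×10^14 m² = 1.376×10^14 m³.
ρ_w = 1.028 g cm⁻³ = 1028 kg m⁻³, so the mass of water = 1.376×10^14 m³ × 1028 kg m⁻³ = 1.414×10^17 kg = 1.41×10^5 Gt (and the same mass of ice, by conservation).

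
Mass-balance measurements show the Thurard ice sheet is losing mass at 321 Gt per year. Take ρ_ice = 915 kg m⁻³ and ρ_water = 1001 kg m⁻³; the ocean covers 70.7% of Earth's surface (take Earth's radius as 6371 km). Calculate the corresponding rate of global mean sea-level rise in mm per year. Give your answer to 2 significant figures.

≈ 0.89 mm/yr

ρ_w = 1001 kg m⁻³. Annual water volume added = 321 Gt / ρ_w = 3.210×10^14 kg / 1001 kg m⁻³ = 3.207×10^11 m³.
Δh per year = 3.207×10^11 / 3.61×10^14 = 8.89×10^-4 m = 0.89 mm.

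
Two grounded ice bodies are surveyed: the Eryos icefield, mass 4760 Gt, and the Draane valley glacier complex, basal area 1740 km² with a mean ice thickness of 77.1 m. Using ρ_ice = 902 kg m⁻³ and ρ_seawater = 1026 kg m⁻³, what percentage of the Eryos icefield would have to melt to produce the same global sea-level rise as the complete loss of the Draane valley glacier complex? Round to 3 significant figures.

Equal sea-level rise means equal mass of meltwater, i.e. equal mass of ice lost.
Ice mass of Draane: 1.210×10^14 kg; ice mass of Eryos: 4.760×10^15 kg.
Fraction required = 1.210×10^14 / 4.760×10^15 = 0.0254 → 2.54 %.

≈ 2.54 %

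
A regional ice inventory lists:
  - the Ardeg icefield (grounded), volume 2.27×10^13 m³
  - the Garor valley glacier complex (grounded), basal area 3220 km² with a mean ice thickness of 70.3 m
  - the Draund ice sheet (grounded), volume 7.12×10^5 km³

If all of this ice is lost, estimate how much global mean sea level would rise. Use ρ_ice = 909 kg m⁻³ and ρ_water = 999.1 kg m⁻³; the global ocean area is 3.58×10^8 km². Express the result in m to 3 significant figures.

Ardeg: 2.27×10^13 m³ × (909/999.1) = 2.065×10^13 m³ of water.
Garor: ice volume = 3220 km² × 70.3 m = 226.4 km³; 226.4 × (909/999.1) = 206.0 km³ of water.
Draund: 7.12×10^5 km³ × (909/999.1) = 6.478×10^5 km³ of water.
Total added water ≈ 6.686×10^14 m³ over 3.58×10^14 m² → Δh = 1.87 m.

≈ 1.87 m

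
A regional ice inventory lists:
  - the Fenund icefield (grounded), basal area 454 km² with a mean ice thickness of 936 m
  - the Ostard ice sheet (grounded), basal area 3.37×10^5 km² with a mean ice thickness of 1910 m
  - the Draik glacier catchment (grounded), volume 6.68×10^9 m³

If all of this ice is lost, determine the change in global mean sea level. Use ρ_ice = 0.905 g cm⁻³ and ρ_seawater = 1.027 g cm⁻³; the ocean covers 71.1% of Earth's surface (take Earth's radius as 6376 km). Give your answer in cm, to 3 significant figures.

Fenund: ice volume = 454 km² × 936 m = 424.9 km³; 424.9 × (905/1027) = 374.5 km³ of water.
Ostard: ice volume = 3.37×10^5 km² × 1910 m = 6.437×10^5 km³; 6.437×10^5 × (905/1027) = 5.672×10^5 km³ of water.
Draik: 6.68×10^9 m³ × (905/1027) = 5.886×10^9 m³ of water.
Total added water ≈ 5.676×10^14 m³ over 3.63×10^14 m² → Δh = 1.56 m = 156 cm.

≈ 156 cm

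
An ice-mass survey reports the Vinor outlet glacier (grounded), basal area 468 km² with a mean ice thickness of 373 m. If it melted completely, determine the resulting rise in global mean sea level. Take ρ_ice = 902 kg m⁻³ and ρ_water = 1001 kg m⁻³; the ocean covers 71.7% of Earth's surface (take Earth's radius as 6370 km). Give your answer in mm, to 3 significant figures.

≈ 0.430 mm

Vinor: ice volume = 468 km² × 373 m = 174.6 km³; 174.6 × (902/1001) = 157.3 km³ of water.
Spread over 3.66×10^14 m² of ocean, Δh = 1.573×10^11 / 3.66×10^14 = 4.30×10^-4 m = 0.430 mm.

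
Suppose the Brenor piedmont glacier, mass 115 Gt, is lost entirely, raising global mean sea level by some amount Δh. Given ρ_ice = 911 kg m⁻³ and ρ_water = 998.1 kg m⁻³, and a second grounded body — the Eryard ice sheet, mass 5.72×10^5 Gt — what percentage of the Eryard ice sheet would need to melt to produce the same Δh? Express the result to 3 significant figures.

≈ 0.0201 %

Equal sea-level rise means equal mass of meltwater, i.e. equal mass of ice lost.
Ice mass of Brenor: 1.150×10^14 kg; ice mass of Eryard: 5.720×10^17 kg.
Fraction required = 1.150×10^14 / 5.720×10^17 = 2.01×10^-4 → 0.0201 %.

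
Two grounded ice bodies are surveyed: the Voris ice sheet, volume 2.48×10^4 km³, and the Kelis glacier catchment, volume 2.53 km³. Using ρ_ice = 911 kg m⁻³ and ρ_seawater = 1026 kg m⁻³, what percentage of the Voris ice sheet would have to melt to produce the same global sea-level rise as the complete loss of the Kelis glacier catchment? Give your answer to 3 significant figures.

Equal sea-level rise means equal mass of meltwater, i.e. equal mass of ice lost.
Ice mass of Kelis: 2.305×10^12 kg; ice mass of Voris: 2.259×10^16 kg.
Fraction required = 2.305×10^12 / 2.259×10^16 = 1.02×10^-4 → 0.0102 %.

≈ 0.0102 %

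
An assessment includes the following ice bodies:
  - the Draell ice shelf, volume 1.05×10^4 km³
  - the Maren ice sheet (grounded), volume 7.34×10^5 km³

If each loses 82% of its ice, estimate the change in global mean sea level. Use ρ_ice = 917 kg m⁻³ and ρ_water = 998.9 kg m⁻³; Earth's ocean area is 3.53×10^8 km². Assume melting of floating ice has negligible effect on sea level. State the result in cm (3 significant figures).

The Draell ice shelf is floating and already displaces its own weight of water, so its melt adds essentially nothing to sea level.
Maren: 0.82 × 7.34×10^5 km³ × (917/998.9) = 5.525×10^5 km³ of water.
Total added water ≈ 5.525×10^14 m³ over 3.53×10^14 m² → Δh = 1.57 m = 157 cm.

≈ 157 cm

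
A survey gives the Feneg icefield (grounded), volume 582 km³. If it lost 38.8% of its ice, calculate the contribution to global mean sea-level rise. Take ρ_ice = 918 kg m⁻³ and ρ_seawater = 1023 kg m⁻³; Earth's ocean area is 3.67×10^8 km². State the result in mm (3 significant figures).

≈ 0.552 mm

Feneg: 0.388 × 582 km³ × (918/1023) = 202.6 km³ of water.
Spread over 3.67×10^14 m² of ocean, Δh = 2.026×10^11 / 3.67×10^14 = 5.52×10^-4 m = 0.552 mm.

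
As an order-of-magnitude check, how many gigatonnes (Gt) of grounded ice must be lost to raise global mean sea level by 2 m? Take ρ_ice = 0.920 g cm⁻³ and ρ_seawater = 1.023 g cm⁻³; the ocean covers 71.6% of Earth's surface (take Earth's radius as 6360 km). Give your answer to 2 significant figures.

≈ 7.4×10^5 Gt

Required water volume = Δh × A = 2 m × 3.64×10^14 m² = 7.279×10^14 m³.
ρ_w = 1.023 g cm⁻³ = 1023 kg m⁻³, so the mass of water = 7.279×10^14 m³ × 1023 kg m⁻³ = 7.446×10^17 kg = 7.4×10^5 Gt (and the same mass of ice, by conservation).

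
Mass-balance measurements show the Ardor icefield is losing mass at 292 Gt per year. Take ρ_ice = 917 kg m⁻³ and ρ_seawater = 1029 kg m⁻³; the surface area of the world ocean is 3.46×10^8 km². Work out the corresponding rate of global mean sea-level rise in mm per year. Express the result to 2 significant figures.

ρ_w = 1029 kg m⁻³. Annual water volume added = 292 Gt / ρ_w = 2.920×10^14 kg / 1029 kg m⁻³ = 2.838×10^11 m³.
Δh per year = 2.838×10^11 / 3.46×10^14 = 8.20×10^-4 m = 0.82 mm.

≈ 0.82 mm/yr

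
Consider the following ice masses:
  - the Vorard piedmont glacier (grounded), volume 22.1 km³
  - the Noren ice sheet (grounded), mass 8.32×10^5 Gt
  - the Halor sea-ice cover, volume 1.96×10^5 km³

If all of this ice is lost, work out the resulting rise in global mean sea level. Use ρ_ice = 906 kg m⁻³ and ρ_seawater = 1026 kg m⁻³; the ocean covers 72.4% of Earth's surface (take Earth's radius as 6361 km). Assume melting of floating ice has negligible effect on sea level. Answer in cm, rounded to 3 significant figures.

≈ 220 cm

Vorard: 22.1 km³ × (906/1026) = 19.52 km³ of water.
Noren: 8.32×10^5 Gt = 8.320×10^17 kg; dividing by ρ_w = 1026 kg m⁻³ gives 8.109×10^14 m³ of water.
The Halor sea-ice cover is floating and already displaces its own weight of water, so its melt adds essentially nothing to sea level.
Total added water ≈ 8.109×10^14 m³ over 3.68×10^14 m² → Δh = 2.20 m = 220 cm.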